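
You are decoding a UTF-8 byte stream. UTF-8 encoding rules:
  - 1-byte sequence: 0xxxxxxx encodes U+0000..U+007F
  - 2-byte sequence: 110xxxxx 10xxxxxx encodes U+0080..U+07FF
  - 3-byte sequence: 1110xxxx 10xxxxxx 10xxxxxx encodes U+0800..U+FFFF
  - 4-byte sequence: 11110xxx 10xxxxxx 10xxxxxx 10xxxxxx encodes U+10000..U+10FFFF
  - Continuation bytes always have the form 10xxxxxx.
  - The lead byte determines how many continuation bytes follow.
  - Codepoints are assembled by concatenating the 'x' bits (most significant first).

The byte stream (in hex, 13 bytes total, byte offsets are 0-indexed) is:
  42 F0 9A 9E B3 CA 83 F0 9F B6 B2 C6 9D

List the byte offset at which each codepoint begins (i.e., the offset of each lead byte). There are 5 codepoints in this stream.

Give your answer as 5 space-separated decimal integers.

Byte[0]=42: 1-byte ASCII. cp=U+0042
Byte[1]=F0: 4-byte lead, need 3 cont bytes. acc=0x0
Byte[2]=9A: continuation. acc=(acc<<6)|0x1A=0x1A
Byte[3]=9E: continuation. acc=(acc<<6)|0x1E=0x69E
Byte[4]=B3: continuation. acc=(acc<<6)|0x33=0x1A7B3
Completed: cp=U+1A7B3 (starts at byte 1)
Byte[5]=CA: 2-byte lead, need 1 cont bytes. acc=0xA
Byte[6]=83: continuation. acc=(acc<<6)|0x03=0x283
Completed: cp=U+0283 (starts at byte 5)
Byte[7]=F0: 4-byte lead, need 3 cont bytes. acc=0x0
Byte[8]=9F: continuation. acc=(acc<<6)|0x1F=0x1F
Byte[9]=B6: continuation. acc=(acc<<6)|0x36=0x7F6
Byte[10]=B2: continuation. acc=(acc<<6)|0x32=0x1FDB2
Completed: cp=U+1FDB2 (starts at byte 7)
Byte[11]=C6: 2-byte lead, need 1 cont bytes. acc=0x6
Byte[12]=9D: continuation. acc=(acc<<6)|0x1D=0x19D
Completed: cp=U+019D (starts at byte 11)

Answer: 0 1 5 7 11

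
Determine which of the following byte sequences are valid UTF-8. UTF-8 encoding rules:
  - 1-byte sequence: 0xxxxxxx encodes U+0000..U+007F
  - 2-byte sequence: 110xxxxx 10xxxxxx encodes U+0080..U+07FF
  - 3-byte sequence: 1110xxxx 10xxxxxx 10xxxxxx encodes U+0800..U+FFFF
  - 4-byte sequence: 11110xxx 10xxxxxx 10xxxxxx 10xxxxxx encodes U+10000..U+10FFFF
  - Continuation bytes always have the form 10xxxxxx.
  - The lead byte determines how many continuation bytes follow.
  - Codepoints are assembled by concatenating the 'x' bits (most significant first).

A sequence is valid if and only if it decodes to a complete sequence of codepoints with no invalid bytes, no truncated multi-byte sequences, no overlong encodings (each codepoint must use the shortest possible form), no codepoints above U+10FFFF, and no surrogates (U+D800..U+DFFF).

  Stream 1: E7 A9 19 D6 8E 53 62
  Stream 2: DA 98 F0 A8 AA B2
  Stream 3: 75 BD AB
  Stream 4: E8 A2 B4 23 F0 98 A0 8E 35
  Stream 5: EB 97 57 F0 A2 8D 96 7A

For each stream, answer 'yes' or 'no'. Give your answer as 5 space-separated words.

Answer: no yes no yes no

Derivation:
Stream 1: error at byte offset 2. INVALID
Stream 2: decodes cleanly. VALID
Stream 3: error at byte offset 1. INVALID
Stream 4: decodes cleanly. VALID
Stream 5: error at byte offset 2. INVALID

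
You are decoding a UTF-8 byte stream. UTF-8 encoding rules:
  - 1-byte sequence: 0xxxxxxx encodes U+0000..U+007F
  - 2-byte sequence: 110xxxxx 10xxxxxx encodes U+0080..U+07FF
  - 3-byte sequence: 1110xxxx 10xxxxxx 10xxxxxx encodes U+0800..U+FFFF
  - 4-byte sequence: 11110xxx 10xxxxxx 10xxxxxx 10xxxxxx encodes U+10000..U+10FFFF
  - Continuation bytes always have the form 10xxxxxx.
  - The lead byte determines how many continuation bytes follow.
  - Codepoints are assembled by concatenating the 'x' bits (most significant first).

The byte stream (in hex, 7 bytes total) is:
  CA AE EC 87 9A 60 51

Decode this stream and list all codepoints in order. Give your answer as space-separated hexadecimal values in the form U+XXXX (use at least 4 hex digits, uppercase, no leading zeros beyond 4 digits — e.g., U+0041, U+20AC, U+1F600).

Byte[0]=CA: 2-byte lead, need 1 cont bytes. acc=0xA
Byte[1]=AE: continuation. acc=(acc<<6)|0x2E=0x2AE
Completed: cp=U+02AE (starts at byte 0)
Byte[2]=EC: 3-byte lead, need 2 cont bytes. acc=0xC
Byte[3]=87: continuation. acc=(acc<<6)|0x07=0x307
Byte[4]=9A: continuation. acc=(acc<<6)|0x1A=0xC1DA
Completed: cp=U+C1DA (starts at byte 2)
Byte[5]=60: 1-byte ASCII. cp=U+0060
Byte[6]=51: 1-byte ASCII. cp=U+0051

Answer: U+02AE U+C1DA U+0060 U+0051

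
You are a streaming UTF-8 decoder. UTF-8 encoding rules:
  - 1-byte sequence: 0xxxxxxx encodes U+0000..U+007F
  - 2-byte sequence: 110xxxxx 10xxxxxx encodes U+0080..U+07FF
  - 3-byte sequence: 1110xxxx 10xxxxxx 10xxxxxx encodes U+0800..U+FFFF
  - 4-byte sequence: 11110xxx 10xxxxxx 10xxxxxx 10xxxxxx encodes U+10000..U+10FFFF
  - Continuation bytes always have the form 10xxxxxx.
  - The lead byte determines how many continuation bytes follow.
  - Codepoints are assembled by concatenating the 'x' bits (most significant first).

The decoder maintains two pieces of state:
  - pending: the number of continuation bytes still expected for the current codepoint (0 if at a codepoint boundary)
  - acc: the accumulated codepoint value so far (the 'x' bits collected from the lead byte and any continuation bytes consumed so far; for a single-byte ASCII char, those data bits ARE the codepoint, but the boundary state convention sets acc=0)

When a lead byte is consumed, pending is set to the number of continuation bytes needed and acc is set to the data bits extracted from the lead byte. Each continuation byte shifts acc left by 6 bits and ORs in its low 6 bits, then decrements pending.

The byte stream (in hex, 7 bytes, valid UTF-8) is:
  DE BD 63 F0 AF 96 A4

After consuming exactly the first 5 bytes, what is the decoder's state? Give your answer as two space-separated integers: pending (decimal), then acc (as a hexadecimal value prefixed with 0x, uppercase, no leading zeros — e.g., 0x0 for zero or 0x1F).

Byte[0]=DE: 2-byte lead. pending=1, acc=0x1E
Byte[1]=BD: continuation. acc=(acc<<6)|0x3D=0x7BD, pending=0
Byte[2]=63: 1-byte. pending=0, acc=0x0
Byte[3]=F0: 4-byte lead. pending=3, acc=0x0
Byte[4]=AF: continuation. acc=(acc<<6)|0x2F=0x2F, pending=2

Answer: 2 0x2F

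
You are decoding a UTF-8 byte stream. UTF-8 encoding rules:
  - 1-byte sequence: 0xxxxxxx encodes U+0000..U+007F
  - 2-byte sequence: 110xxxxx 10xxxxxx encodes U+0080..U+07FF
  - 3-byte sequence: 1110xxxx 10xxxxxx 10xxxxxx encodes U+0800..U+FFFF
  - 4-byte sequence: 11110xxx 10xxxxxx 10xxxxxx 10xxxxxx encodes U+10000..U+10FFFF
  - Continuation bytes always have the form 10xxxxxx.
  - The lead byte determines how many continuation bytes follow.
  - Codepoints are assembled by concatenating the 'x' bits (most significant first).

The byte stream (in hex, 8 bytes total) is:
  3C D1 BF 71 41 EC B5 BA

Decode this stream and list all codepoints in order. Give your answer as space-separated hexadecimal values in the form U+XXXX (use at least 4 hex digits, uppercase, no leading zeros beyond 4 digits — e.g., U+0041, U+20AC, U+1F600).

Byte[0]=3C: 1-byte ASCII. cp=U+003C
Byte[1]=D1: 2-byte lead, need 1 cont bytes. acc=0x11
Byte[2]=BF: continuation. acc=(acc<<6)|0x3F=0x47F
Completed: cp=U+047F (starts at byte 1)
Byte[3]=71: 1-byte ASCII. cp=U+0071
Byte[4]=41: 1-byte ASCII. cp=U+0041
Byte[5]=EC: 3-byte lead, need 2 cont bytes. acc=0xC
Byte[6]=B5: continuation. acc=(acc<<6)|0x35=0x335
Byte[7]=BA: continuation. acc=(acc<<6)|0x3A=0xCD7A
Completed: cp=U+CD7A (starts at byte 5)

Answer: U+003C U+047F U+0071 U+0041 U+CD7A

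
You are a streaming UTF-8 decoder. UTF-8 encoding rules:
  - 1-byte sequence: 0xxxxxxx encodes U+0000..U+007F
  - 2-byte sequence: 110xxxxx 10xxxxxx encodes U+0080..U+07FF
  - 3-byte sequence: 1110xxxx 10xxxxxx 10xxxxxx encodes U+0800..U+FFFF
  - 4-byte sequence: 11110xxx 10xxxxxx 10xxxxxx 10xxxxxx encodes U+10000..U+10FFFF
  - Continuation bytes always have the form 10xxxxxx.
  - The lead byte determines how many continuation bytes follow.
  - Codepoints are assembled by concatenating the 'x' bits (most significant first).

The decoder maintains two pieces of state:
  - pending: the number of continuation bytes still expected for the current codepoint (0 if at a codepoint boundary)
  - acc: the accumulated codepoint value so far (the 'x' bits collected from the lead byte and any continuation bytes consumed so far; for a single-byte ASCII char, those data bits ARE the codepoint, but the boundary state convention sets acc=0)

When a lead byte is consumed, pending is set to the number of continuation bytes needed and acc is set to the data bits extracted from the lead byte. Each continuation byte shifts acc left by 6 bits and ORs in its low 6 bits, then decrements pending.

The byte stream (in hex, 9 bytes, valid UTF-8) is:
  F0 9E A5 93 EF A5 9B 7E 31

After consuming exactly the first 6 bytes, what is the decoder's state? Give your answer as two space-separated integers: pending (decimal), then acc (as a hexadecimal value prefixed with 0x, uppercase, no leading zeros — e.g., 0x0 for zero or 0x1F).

Answer: 1 0x3E5

Derivation:
Byte[0]=F0: 4-byte lead. pending=3, acc=0x0
Byte[1]=9E: continuation. acc=(acc<<6)|0x1E=0x1E, pending=2
Byte[2]=A5: continuation. acc=(acc<<6)|0x25=0x7A5, pending=1
Byte[3]=93: continuation. acc=(acc<<6)|0x13=0x1E953, pending=0
Byte[4]=EF: 3-byte lead. pending=2, acc=0xF
Byte[5]=A5: continuation. acc=(acc<<6)|0x25=0x3E5, pending=1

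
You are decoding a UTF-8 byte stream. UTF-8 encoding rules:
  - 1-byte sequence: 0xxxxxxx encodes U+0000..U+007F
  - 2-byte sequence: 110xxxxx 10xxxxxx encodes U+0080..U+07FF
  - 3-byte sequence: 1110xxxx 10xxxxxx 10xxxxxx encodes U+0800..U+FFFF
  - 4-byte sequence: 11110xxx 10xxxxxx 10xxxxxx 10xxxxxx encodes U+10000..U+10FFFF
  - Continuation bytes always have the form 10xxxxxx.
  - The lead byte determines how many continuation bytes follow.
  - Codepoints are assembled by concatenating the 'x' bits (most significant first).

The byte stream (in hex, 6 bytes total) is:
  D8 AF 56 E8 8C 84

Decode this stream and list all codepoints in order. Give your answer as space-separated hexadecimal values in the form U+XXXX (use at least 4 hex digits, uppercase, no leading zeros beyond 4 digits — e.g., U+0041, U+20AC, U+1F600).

Byte[0]=D8: 2-byte lead, need 1 cont bytes. acc=0x18
Byte[1]=AF: continuation. acc=(acc<<6)|0x2F=0x62F
Completed: cp=U+062F (starts at byte 0)
Byte[2]=56: 1-byte ASCII. cp=U+0056
Byte[3]=E8: 3-byte lead, need 2 cont bytes. acc=0x8
Byte[4]=8C: continuation. acc=(acc<<6)|0x0C=0x20C
Byte[5]=84: continuation. acc=(acc<<6)|0x04=0x8304
Completed: cp=U+8304 (starts at byte 3)

Answer: U+062F U+0056 U+8304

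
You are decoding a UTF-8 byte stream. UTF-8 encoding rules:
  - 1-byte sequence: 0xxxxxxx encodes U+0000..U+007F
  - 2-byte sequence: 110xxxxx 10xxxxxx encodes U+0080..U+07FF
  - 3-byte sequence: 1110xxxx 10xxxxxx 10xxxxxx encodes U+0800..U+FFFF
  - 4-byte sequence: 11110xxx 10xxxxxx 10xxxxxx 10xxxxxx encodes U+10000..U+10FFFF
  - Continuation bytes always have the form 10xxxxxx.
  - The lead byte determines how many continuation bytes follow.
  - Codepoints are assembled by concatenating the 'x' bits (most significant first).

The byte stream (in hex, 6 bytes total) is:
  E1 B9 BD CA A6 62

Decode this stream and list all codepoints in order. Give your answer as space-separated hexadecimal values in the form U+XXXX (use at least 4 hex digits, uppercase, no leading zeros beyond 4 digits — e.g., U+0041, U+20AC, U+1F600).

Answer: U+1E7D U+02A6 U+0062

Derivation:
Byte[0]=E1: 3-byte lead, need 2 cont bytes. acc=0x1
Byte[1]=B9: continuation. acc=(acc<<6)|0x39=0x79
Byte[2]=BD: continuation. acc=(acc<<6)|0x3D=0x1E7D
Completed: cp=U+1E7D (starts at byte 0)
Byte[3]=CA: 2-byte lead, need 1 cont bytes. acc=0xA
Byte[4]=A6: continuation. acc=(acc<<6)|0x26=0x2A6
Completed: cp=U+02A6 (starts at byte 3)
Byte[5]=62: 1-byte ASCII. cp=U+0062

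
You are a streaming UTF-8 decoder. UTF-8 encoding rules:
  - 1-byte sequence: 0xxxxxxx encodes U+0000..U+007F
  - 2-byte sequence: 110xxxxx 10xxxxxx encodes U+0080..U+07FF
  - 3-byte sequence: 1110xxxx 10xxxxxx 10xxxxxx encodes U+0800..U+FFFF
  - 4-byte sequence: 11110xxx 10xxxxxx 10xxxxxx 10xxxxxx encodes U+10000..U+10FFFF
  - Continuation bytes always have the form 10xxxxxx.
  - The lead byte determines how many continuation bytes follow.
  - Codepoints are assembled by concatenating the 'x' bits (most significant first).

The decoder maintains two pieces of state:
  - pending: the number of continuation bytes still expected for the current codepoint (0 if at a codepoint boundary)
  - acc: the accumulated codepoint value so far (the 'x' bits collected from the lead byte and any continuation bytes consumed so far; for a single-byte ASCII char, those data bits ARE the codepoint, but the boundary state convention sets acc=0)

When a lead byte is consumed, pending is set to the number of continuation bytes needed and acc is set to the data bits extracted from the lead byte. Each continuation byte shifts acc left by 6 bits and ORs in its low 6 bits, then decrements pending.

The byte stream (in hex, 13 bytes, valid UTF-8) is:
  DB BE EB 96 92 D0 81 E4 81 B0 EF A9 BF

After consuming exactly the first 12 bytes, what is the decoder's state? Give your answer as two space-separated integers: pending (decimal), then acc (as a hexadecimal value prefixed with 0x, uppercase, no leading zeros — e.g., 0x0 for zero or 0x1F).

Byte[0]=DB: 2-byte lead. pending=1, acc=0x1B
Byte[1]=BE: continuation. acc=(acc<<6)|0x3E=0x6FE, pending=0
Byte[2]=EB: 3-byte lead. pending=2, acc=0xB
Byte[3]=96: continuation. acc=(acc<<6)|0x16=0x2D6, pending=1
Byte[4]=92: continuation. acc=(acc<<6)|0x12=0xB592, pending=0
Byte[5]=D0: 2-byte lead. pending=1, acc=0x10
Byte[6]=81: continuation. acc=(acc<<6)|0x01=0x401, pending=0
Byte[7]=E4: 3-byte lead. pending=2, acc=0x4
Byte[8]=81: continuation. acc=(acc<<6)|0x01=0x101, pending=1
Byte[9]=B0: continuation. acc=(acc<<6)|0x30=0x4070, pending=0
Byte[10]=EF: 3-byte lead. pending=2, acc=0xF
Byte[11]=A9: continuation. acc=(acc<<6)|0x29=0x3E9, pending=1

Answer: 1 0x3E9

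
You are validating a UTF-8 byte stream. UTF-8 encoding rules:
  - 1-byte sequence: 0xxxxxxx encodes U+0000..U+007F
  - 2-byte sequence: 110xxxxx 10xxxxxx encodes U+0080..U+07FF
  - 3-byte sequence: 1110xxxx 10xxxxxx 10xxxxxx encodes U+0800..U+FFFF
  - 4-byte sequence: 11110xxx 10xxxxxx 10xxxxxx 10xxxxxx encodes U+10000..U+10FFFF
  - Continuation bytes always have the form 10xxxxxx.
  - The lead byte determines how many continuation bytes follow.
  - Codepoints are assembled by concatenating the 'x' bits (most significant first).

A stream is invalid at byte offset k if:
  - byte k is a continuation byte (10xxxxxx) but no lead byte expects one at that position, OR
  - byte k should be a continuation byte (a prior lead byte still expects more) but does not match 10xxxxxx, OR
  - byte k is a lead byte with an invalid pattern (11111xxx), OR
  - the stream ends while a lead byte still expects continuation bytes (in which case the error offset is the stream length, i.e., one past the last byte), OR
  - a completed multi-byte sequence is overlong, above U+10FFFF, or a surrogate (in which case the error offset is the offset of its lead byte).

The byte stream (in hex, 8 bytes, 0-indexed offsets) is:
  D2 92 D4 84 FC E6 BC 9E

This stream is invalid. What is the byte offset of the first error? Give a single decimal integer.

Answer: 4

Derivation:
Byte[0]=D2: 2-byte lead, need 1 cont bytes. acc=0x12
Byte[1]=92: continuation. acc=(acc<<6)|0x12=0x492
Completed: cp=U+0492 (starts at byte 0)
Byte[2]=D4: 2-byte lead, need 1 cont bytes. acc=0x14
Byte[3]=84: continuation. acc=(acc<<6)|0x04=0x504
Completed: cp=U+0504 (starts at byte 2)
Byte[4]=FC: INVALID lead byte (not 0xxx/110x/1110/11110)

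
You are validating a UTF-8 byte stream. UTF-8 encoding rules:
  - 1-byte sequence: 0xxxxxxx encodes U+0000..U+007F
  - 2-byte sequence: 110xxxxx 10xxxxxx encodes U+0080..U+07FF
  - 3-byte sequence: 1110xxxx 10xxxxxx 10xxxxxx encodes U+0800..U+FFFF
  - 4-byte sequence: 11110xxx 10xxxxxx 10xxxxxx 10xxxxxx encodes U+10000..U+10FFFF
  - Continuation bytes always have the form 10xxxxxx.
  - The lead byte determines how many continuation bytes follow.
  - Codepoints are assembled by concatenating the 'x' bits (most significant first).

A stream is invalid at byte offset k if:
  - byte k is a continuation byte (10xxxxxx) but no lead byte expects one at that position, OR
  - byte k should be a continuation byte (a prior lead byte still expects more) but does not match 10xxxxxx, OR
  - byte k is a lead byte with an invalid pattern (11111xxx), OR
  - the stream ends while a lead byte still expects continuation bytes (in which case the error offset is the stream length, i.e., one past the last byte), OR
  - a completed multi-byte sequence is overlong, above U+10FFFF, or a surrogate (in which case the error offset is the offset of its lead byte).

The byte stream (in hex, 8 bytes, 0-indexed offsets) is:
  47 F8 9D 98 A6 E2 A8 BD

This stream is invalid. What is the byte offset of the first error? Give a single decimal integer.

Byte[0]=47: 1-byte ASCII. cp=U+0047
Byte[1]=F8: INVALID lead byte (not 0xxx/110x/1110/11110)

Answer: 1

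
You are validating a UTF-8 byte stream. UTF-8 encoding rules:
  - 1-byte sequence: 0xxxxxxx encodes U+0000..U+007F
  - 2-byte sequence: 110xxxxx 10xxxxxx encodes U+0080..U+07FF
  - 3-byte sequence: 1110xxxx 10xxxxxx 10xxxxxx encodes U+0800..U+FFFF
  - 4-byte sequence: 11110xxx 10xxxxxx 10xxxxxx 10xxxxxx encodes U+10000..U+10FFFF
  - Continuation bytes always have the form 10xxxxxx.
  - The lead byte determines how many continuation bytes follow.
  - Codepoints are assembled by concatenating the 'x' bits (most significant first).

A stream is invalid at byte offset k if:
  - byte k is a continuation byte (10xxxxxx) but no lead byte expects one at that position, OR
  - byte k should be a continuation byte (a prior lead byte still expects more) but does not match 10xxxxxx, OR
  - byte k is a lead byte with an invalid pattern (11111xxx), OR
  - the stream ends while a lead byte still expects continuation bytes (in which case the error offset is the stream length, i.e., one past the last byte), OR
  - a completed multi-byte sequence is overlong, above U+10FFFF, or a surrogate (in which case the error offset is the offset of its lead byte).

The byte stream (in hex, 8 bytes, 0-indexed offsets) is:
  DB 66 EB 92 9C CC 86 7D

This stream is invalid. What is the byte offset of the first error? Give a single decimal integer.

Byte[0]=DB: 2-byte lead, need 1 cont bytes. acc=0x1B
Byte[1]=66: expected 10xxxxxx continuation. INVALID

Answer: 1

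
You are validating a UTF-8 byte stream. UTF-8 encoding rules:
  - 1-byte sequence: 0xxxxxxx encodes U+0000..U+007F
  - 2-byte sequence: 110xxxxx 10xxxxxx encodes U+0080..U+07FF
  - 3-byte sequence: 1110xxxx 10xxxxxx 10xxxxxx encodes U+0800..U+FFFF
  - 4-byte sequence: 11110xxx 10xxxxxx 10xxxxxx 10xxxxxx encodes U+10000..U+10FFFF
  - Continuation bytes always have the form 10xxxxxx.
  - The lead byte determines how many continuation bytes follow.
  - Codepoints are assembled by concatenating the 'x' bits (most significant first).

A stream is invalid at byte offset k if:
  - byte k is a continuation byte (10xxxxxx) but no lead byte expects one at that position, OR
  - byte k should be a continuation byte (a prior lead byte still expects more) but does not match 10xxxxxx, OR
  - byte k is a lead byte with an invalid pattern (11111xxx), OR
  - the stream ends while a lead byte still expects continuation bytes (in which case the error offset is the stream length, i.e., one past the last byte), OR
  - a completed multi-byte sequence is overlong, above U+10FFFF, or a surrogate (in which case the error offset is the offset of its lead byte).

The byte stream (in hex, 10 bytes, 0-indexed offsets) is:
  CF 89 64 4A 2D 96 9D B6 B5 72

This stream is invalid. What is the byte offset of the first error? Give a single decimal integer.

Byte[0]=CF: 2-byte lead, need 1 cont bytes. acc=0xF
Byte[1]=89: continuation. acc=(acc<<6)|0x09=0x3C9
Completed: cp=U+03C9 (starts at byte 0)
Byte[2]=64: 1-byte ASCII. cp=U+0064
Byte[3]=4A: 1-byte ASCII. cp=U+004A
Byte[4]=2D: 1-byte ASCII. cp=U+002D
Byte[5]=96: INVALID lead byte (not 0xxx/110x/1110/11110)

Answer: 5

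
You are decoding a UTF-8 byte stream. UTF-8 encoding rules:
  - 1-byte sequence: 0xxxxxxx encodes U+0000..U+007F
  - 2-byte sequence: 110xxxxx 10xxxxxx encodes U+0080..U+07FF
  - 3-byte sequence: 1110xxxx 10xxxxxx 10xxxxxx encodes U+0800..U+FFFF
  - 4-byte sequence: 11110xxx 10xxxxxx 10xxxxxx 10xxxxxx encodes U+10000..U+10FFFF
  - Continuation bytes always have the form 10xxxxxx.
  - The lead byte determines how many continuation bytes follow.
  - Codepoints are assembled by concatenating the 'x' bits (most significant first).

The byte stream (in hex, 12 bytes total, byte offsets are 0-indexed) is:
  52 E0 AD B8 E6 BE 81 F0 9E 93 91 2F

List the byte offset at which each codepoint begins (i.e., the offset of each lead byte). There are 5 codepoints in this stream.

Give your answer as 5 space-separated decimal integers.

Answer: 0 1 4 7 11

Derivation:
Byte[0]=52: 1-byte ASCII. cp=U+0052
Byte[1]=E0: 3-byte lead, need 2 cont bytes. acc=0x0
Byte[2]=AD: continuation. acc=(acc<<6)|0x2D=0x2D
Byte[3]=B8: continuation. acc=(acc<<6)|0x38=0xB78
Completed: cp=U+0B78 (starts at byte 1)
Byte[4]=E6: 3-byte lead, need 2 cont bytes. acc=0x6
Byte[5]=BE: continuation. acc=(acc<<6)|0x3E=0x1BE
Byte[6]=81: continuation. acc=(acc<<6)|0x01=0x6F81
Completed: cp=U+6F81 (starts at byte 4)
Byte[7]=F0: 4-byte lead, need 3 cont bytes. acc=0x0
Byte[8]=9E: continuation. acc=(acc<<6)|0x1E=0x1E
Byte[9]=93: continuation. acc=(acc<<6)|0x13=0x793
Byte[10]=91: continuation. acc=(acc<<6)|0x11=0x1E4D1
Completed: cp=U+1E4D1 (starts at byte 7)
Byte[11]=2F: 1-byte ASCII. cp=U+002F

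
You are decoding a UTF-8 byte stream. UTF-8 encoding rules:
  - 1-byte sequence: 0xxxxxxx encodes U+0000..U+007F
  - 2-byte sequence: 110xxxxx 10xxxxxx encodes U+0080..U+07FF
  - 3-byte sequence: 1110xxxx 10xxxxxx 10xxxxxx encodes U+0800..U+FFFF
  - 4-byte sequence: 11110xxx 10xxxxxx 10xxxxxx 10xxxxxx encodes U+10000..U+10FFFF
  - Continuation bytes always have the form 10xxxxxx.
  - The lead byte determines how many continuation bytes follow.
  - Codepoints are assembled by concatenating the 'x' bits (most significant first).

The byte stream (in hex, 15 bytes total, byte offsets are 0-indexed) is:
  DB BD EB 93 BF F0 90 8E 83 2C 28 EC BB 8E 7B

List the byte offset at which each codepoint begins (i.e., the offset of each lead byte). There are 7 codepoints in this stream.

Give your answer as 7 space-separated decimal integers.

Byte[0]=DB: 2-byte lead, need 1 cont bytes. acc=0x1B
Byte[1]=BD: continuation. acc=(acc<<6)|0x3D=0x6FD
Completed: cp=U+06FD (starts at byte 0)
Byte[2]=EB: 3-byte lead, need 2 cont bytes. acc=0xB
Byte[3]=93: continuation. acc=(acc<<6)|0x13=0x2D3
Byte[4]=BF: continuation. acc=(acc<<6)|0x3F=0xB4FF
Completed: cp=U+B4FF (starts at byte 2)
Byte[5]=F0: 4-byte lead, need 3 cont bytes. acc=0x0
Byte[6]=90: continuation. acc=(acc<<6)|0x10=0x10
Byte[7]=8E: continuation. acc=(acc<<6)|0x0E=0x40E
Byte[8]=83: continuation. acc=(acc<<6)|0x03=0x10383
Completed: cp=U+10383 (starts at byte 5)
Byte[9]=2C: 1-byte ASCII. cp=U+002C
Byte[10]=28: 1-byte ASCII. cp=U+0028
Byte[11]=EC: 3-byte lead, need 2 cont bytes. acc=0xC
Byte[12]=BB: continuation. acc=(acc<<6)|0x3B=0x33B
Byte[13]=8E: continuation. acc=(acc<<6)|0x0E=0xCECE
Completed: cp=U+CECE (starts at byte 11)
Byte[14]=7B: 1-byte ASCII. cp=U+007B

Answer: 0 2 5 9 10 11 14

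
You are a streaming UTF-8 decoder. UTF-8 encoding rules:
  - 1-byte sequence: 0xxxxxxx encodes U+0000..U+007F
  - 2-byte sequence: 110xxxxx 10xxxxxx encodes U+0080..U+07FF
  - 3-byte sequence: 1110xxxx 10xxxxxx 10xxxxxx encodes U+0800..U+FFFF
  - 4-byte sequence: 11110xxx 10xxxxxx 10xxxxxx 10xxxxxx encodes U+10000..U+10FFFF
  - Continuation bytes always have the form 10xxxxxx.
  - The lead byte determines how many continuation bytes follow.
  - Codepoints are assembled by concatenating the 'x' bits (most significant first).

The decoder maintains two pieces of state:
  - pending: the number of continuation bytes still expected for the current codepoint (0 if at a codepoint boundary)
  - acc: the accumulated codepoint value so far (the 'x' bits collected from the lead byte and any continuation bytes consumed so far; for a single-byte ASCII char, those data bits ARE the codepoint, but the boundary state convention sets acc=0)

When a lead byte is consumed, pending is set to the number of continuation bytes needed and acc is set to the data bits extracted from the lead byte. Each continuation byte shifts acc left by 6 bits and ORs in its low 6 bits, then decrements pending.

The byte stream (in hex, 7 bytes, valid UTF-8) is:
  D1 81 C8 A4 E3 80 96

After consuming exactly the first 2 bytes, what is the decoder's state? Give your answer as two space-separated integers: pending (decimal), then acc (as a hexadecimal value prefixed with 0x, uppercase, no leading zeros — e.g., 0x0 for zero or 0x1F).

Answer: 0 0x441

Derivation:
Byte[0]=D1: 2-byte lead. pending=1, acc=0x11
Byte[1]=81: continuation. acc=(acc<<6)|0x01=0x441, pending=0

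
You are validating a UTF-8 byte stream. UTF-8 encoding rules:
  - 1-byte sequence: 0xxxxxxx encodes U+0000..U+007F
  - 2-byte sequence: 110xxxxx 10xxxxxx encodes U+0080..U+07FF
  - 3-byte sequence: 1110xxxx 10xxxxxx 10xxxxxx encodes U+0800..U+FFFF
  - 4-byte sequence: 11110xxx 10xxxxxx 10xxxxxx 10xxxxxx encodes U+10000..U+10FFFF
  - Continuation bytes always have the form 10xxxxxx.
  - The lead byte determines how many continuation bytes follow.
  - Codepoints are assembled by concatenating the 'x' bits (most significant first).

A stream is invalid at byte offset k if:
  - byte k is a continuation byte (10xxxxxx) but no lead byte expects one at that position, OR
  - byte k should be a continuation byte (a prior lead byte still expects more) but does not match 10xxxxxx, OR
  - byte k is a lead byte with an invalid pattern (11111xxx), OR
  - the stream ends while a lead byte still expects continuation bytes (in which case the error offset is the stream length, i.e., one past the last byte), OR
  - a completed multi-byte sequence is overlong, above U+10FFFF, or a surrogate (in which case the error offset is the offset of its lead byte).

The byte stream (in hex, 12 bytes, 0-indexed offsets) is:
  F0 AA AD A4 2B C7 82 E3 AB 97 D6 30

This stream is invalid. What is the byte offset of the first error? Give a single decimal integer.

Answer: 11

Derivation:
Byte[0]=F0: 4-byte lead, need 3 cont bytes. acc=0x0
Byte[1]=AA: continuation. acc=(acc<<6)|0x2A=0x2A
Byte[2]=AD: continuation. acc=(acc<<6)|0x2D=0xAAD
Byte[3]=A4: continuation. acc=(acc<<6)|0x24=0x2AB64
Completed: cp=U+2AB64 (starts at byte 0)
Byte[4]=2B: 1-byte ASCII. cp=U+002B
Byte[5]=C7: 2-byte lead, need 1 cont bytes. acc=0x7
Byte[6]=82: continuation. acc=(acc<<6)|0x02=0x1C2
Completed: cp=U+01C2 (starts at byte 5)
Byte[7]=E3: 3-byte lead, need 2 cont bytes. acc=0x3
Byte[8]=AB: continuation. acc=(acc<<6)|0x2B=0xEB
Byte[9]=97: continuation. acc=(acc<<6)|0x17=0x3AD7
Completed: cp=U+3AD7 (starts at byte 7)
Byte[10]=D6: 2-byte lead, need 1 cont bytes. acc=0x16
Byte[11]=30: expected 10xxxxxx continuation. INVALID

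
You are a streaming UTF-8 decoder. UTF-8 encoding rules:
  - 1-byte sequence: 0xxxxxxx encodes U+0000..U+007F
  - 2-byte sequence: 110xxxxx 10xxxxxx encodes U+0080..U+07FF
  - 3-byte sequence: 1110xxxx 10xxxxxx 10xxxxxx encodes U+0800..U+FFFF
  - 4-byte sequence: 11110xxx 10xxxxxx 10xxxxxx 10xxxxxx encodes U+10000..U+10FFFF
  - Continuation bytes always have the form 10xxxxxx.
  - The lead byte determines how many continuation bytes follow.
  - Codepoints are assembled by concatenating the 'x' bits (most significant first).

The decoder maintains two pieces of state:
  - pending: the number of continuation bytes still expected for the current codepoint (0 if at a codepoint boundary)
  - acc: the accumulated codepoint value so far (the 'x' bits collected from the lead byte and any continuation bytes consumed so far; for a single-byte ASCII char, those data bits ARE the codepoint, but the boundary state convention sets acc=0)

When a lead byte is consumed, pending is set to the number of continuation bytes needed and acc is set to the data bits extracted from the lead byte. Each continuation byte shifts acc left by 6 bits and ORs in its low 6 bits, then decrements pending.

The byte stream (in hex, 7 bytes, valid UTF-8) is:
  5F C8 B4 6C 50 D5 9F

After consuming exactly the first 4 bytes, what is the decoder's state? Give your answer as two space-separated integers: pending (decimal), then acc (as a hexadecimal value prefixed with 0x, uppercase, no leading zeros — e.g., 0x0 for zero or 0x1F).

Byte[0]=5F: 1-byte. pending=0, acc=0x0
Byte[1]=C8: 2-byte lead. pending=1, acc=0x8
Byte[2]=B4: continuation. acc=(acc<<6)|0x34=0x234, pending=0
Byte[3]=6C: 1-byte. pending=0, acc=0x0

Answer: 0 0x0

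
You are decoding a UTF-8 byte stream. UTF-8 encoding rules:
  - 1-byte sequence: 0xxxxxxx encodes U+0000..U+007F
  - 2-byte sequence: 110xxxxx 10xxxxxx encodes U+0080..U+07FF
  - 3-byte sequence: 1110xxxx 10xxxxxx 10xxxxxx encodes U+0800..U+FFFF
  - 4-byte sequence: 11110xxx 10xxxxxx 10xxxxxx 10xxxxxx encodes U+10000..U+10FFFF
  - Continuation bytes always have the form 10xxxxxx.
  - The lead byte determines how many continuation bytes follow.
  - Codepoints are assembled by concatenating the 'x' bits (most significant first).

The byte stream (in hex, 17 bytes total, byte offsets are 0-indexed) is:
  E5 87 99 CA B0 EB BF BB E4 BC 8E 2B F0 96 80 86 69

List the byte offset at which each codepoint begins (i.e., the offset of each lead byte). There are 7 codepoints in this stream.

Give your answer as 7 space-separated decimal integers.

Byte[0]=E5: 3-byte lead, need 2 cont bytes. acc=0x5
Byte[1]=87: continuation. acc=(acc<<6)|0x07=0x147
Byte[2]=99: continuation. acc=(acc<<6)|0x19=0x51D9
Completed: cp=U+51D9 (starts at byte 0)
Byte[3]=CA: 2-byte lead, need 1 cont bytes. acc=0xA
Byte[4]=B0: continuation. acc=(acc<<6)|0x30=0x2B0
Completed: cp=U+02B0 (starts at byte 3)
Byte[5]=EB: 3-byte lead, need 2 cont bytes. acc=0xB
Byte[6]=BF: continuation. acc=(acc<<6)|0x3F=0x2FF
Byte[7]=BB: continuation. acc=(acc<<6)|0x3B=0xBFFB
Completed: cp=U+BFFB (starts at byte 5)
Byte[8]=E4: 3-byte lead, need 2 cont bytes. acc=0x4
Byte[9]=BC: continuation. acc=(acc<<6)|0x3C=0x13C
Byte[10]=8E: continuation. acc=(acc<<6)|0x0E=0x4F0E
Completed: cp=U+4F0E (starts at byte 8)
Byte[11]=2B: 1-byte ASCII. cp=U+002B
Byte[12]=F0: 4-byte lead, need 3 cont bytes. acc=0x0
Byte[13]=96: continuation. acc=(acc<<6)|0x16=0x16
Byte[14]=80: continuation. acc=(acc<<6)|0x00=0x580
Byte[15]=86: continuation. acc=(acc<<6)|0x06=0x16006
Completed: cp=U+16006 (starts at byte 12)
Byte[16]=69: 1-byte ASCII. cp=U+0069

Answer: 0 3 5 8 11 12 16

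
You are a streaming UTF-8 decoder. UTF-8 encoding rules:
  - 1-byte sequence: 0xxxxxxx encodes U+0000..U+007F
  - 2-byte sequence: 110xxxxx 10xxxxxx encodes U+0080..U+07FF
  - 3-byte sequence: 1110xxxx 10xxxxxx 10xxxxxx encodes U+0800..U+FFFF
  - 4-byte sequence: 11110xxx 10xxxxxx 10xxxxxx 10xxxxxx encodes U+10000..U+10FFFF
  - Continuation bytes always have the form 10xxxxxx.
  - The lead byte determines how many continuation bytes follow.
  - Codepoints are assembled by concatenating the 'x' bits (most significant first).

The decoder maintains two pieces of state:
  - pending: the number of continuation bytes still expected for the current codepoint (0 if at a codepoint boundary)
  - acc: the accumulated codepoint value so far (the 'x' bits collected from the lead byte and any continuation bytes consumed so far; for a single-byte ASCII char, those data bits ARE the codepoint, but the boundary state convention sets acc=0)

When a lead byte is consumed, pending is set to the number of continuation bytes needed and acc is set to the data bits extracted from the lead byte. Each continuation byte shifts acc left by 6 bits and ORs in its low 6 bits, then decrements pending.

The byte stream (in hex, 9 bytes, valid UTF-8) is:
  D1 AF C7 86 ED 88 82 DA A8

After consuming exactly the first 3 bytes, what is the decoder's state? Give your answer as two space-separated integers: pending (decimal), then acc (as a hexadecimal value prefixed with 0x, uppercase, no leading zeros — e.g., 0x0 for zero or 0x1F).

Byte[0]=D1: 2-byte lead. pending=1, acc=0x11
Byte[1]=AF: continuation. acc=(acc<<6)|0x2F=0x46F, pending=0
Byte[2]=C7: 2-byte lead. pending=1, acc=0x7

Answer: 1 0x7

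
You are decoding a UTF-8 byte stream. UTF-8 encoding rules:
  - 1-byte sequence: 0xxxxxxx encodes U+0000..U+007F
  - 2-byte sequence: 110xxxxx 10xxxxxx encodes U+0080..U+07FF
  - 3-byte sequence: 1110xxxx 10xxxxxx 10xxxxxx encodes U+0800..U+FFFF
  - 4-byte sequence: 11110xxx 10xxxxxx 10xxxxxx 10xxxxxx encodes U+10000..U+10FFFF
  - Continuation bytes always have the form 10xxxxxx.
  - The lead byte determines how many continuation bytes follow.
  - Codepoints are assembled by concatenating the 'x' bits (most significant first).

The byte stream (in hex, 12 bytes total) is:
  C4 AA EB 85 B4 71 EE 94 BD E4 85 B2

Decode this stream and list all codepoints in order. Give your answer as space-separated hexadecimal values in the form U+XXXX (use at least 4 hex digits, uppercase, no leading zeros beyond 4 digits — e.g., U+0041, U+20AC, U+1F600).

Byte[0]=C4: 2-byte lead, need 1 cont bytes. acc=0x4
Byte[1]=AA: continuation. acc=(acc<<6)|0x2A=0x12A
Completed: cp=U+012A (starts at byte 0)
Byte[2]=EB: 3-byte lead, need 2 cont bytes. acc=0xB
Byte[3]=85: continuation. acc=(acc<<6)|0x05=0x2C5
Byte[4]=B4: continuation. acc=(acc<<6)|0x34=0xB174
Completed: cp=U+B174 (starts at byte 2)
Byte[5]=71: 1-byte ASCII. cp=U+0071
Byte[6]=EE: 3-byte lead, need 2 cont bytes. acc=0xE
Byte[7]=94: continuation. acc=(acc<<6)|0x14=0x394
Byte[8]=BD: continuation. acc=(acc<<6)|0x3D=0xE53D
Completed: cp=U+E53D (starts at byte 6)
Byte[9]=E4: 3-byte lead, need 2 cont bytes. acc=0x4
Byte[10]=85: continuation. acc=(acc<<6)|0x05=0x105
Byte[11]=B2: continuation. acc=(acc<<6)|0x32=0x4172
Completed: cp=U+4172 (starts at byte 9)

Answer: U+012A U+B174 U+0071 U+E53D U+4172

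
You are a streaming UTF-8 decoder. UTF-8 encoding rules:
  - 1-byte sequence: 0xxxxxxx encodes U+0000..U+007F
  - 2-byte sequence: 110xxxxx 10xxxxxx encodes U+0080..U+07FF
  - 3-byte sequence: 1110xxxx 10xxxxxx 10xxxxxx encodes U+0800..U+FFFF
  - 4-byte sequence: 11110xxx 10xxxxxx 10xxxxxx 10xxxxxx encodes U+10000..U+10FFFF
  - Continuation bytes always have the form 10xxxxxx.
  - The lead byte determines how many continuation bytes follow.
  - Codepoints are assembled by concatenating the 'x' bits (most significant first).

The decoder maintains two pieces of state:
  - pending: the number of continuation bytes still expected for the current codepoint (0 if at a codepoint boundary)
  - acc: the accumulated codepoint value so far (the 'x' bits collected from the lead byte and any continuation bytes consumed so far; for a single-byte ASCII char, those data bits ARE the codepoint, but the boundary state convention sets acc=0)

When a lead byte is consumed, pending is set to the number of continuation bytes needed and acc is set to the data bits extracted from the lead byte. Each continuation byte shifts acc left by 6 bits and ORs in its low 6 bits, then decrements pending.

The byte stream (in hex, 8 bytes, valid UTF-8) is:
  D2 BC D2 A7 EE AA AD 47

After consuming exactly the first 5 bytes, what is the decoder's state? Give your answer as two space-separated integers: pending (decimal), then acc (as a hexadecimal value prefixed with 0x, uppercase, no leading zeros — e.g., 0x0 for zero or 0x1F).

Byte[0]=D2: 2-byte lead. pending=1, acc=0x12
Byte[1]=BC: continuation. acc=(acc<<6)|0x3C=0x4BC, pending=0
Byte[2]=D2: 2-byte lead. pending=1, acc=0x12
Byte[3]=A7: continuation. acc=(acc<<6)|0x27=0x4A7, pending=0
Byte[4]=EE: 3-byte lead. pending=2, acc=0xE

Answer: 2 0xE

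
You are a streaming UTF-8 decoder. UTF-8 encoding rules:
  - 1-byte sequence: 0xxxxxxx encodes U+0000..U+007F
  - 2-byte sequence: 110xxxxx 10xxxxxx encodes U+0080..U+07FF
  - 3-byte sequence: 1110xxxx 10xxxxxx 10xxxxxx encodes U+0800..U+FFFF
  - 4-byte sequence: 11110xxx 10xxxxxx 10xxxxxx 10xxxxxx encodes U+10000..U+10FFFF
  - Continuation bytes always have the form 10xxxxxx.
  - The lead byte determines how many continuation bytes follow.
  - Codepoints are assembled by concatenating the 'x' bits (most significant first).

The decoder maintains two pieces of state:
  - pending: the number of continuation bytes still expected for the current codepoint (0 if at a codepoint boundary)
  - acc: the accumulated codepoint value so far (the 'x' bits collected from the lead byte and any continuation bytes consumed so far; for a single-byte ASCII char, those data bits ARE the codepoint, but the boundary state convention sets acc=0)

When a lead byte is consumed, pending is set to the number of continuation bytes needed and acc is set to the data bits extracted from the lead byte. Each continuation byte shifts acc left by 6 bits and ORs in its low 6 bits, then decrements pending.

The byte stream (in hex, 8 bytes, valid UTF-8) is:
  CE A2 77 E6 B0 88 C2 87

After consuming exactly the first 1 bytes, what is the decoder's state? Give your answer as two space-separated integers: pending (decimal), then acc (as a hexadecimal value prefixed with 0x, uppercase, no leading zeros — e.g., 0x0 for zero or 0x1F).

Answer: 1 0xE

Derivation:
Byte[0]=CE: 2-byte lead. pending=1, acc=0xE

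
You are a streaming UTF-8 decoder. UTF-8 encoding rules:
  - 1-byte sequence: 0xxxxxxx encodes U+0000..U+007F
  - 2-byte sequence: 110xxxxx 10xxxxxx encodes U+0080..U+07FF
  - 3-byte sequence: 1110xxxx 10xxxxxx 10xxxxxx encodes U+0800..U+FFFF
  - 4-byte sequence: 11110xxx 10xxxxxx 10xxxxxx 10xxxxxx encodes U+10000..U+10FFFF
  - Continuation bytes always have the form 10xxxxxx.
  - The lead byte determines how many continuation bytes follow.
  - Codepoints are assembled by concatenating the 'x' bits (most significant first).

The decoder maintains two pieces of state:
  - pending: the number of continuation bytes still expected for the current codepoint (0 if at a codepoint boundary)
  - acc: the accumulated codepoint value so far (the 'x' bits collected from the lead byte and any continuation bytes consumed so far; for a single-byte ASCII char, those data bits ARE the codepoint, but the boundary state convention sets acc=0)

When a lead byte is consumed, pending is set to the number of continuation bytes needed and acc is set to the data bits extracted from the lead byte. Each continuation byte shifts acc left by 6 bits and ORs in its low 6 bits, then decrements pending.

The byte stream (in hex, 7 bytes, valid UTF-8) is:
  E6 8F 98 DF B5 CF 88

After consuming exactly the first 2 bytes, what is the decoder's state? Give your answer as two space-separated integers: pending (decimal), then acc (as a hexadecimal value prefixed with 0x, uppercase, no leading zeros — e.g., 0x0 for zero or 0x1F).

Answer: 1 0x18F

Derivation:
Byte[0]=E6: 3-byte lead. pending=2, acc=0x6
Byte[1]=8F: continuation. acc=(acc<<6)|0x0F=0x18F, pending=1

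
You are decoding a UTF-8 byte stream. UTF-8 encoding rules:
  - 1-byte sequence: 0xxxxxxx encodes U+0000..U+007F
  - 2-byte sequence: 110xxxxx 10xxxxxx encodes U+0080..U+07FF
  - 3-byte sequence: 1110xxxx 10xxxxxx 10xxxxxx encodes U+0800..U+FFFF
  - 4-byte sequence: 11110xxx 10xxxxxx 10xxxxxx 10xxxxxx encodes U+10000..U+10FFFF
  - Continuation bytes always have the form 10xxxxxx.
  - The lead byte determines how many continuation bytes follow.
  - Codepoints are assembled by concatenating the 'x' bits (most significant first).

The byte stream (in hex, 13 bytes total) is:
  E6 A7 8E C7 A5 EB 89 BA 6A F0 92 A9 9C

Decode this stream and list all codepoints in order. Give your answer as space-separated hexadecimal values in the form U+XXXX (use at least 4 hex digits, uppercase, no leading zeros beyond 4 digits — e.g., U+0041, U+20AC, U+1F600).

Answer: U+69CE U+01E5 U+B27A U+006A U+12A5C

Derivation:
Byte[0]=E6: 3-byte lead, need 2 cont bytes. acc=0x6
Byte[1]=A7: continuation. acc=(acc<<6)|0x27=0x1A7
Byte[2]=8E: continuation. acc=(acc<<6)|0x0E=0x69CE
Completed: cp=U+69CE (starts at byte 0)
Byte[3]=C7: 2-byte lead, need 1 cont bytes. acc=0x7
Byte[4]=A5: continuation. acc=(acc<<6)|0x25=0x1E5
Completed: cp=U+01E5 (starts at byte 3)
Byte[5]=EB: 3-byte lead, need 2 cont bytes. acc=0xB
Byte[6]=89: continuation. acc=(acc<<6)|0x09=0x2C9
Byte[7]=BA: continuation. acc=(acc<<6)|0x3A=0xB27A
Completed: cp=U+B27A (starts at byte 5)
Byte[8]=6A: 1-byte ASCII. cp=U+006A
Byte[9]=F0: 4-byte lead, need 3 cont bytes. acc=0x0
Byte[10]=92: continuation. acc=(acc<<6)|0x12=0x12
Byte[11]=A9: continuation. acc=(acc<<6)|0x29=0x4A9
Byte[12]=9C: continuation. acc=(acc<<6)|0x1C=0x12A5C
Completed: cp=U+12A5C (starts at byte 9)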